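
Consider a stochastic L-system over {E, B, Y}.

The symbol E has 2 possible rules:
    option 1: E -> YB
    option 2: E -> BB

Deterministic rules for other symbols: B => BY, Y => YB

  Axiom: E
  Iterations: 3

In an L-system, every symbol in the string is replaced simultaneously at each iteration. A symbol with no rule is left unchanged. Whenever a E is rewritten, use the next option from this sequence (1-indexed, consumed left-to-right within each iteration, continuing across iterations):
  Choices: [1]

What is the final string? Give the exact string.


Answer: YBBYBYYB

Derivation:
Step 0: E
Step 1: YB  (used choices [1])
Step 2: YBBY  (used choices [])
Step 3: YBBYBYYB  (used choices [])


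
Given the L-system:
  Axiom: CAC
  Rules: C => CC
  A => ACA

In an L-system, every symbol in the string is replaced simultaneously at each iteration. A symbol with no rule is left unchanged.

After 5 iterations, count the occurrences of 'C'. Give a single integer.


Step 0: CAC  (2 'C')
Step 1: CCACACC  (5 'C')
Step 2: CCCCACACCACACCCC  (12 'C')
Step 3: CCCCCCCCACACCACACCCCACACCACACCCCCCCC  (28 'C')
Step 4: CCCCCCCCCCCCCCCCACACCACACCCCACACCACACCCCCCCCACACCACACCCCACACCACACCCCCCCCCCCCCCCC  (64 'C')
Step 5: CCCCCCCCCCCCCCCCCCCCCCCCCCCCCCCCACACCACACCCCACACCACACCCCCCCCACACCACACCCCACACCACACCCCCCCCCCCCCCCCACACCACACCCCACACCACACCCCCCCCACACCACACCCCACACCACACCCCCCCCCCCCCCCCCCCCCCCCCCCCCCCC  (144 'C')

Answer: 144


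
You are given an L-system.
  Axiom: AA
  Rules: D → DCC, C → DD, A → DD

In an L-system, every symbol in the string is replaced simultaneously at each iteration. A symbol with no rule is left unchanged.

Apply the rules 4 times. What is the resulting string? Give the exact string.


Step 0: AA
Step 1: DDDD
Step 2: DCCDCCDCCDCC
Step 3: DCCDDDDDCCDDDDDCCDDDDDCCDDDD
Step 4: DCCDDDDDCCDCCDCCDCCDCCDDDDDCCDCCDCCDCCDCCDDDDDCCDCCDCCDCCDCCDDDDDCCDCCDCCDCC

Answer: DCCDDDDDCCDCCDCCDCCDCCDDDDDCCDCCDCCDCCDCCDDDDDCCDCCDCCDCCDCCDDDDDCCDCCDCCDCC


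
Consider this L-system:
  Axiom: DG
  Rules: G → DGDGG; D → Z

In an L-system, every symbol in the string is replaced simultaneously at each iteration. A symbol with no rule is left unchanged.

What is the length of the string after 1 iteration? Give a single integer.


Answer: 6

Derivation:
Step 0: length = 2
Step 1: length = 6


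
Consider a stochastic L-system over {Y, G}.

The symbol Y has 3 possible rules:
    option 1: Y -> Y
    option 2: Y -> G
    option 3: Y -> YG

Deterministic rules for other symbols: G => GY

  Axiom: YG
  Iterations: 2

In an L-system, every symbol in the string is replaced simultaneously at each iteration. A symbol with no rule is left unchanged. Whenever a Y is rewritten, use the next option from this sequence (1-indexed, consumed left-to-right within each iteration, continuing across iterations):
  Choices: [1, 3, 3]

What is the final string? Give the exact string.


Answer: YGGYYG

Derivation:
Step 0: YG
Step 1: YGY  (used choices [1])
Step 2: YGGYYG  (used choices [3, 3])


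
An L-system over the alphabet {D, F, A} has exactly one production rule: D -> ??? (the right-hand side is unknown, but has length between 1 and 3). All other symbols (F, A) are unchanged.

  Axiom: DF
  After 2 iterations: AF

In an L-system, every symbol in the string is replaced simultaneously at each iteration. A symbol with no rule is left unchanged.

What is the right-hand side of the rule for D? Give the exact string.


Answer: A

Derivation:
Trying D -> A:
  Step 0: DF
  Step 1: AF
  Step 2: AF
Matches the given result.


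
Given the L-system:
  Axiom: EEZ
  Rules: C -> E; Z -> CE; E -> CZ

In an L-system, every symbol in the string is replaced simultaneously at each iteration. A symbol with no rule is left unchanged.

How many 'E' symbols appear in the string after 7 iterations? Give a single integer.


Step 0: EEZ  (2 'E')
Step 1: CZCZCE  (1 'E')
Step 2: ECEECEECZ  (5 'E')
Step 3: CZECZCZECZCZECE  (4 'E')
Step 4: ECECZECEECECZECEECECZECZ  (11 'E')
Step 5: CZECZECECZECZCZECZECECZECZCZECZECECZECE  (13 'E')
Step 6: ECECZECECZECZECECZECEECECZECECZECZECECZECEECECZECECZECZECECZECZ  (26 'E')
Step 7: CZECZECECZECZECECZECECZECZECECZECZCZECZECECZECZECECZECECZECZECECZECZCZECZECECZECZECECZECECZECZECECZECE  (37 'E')

Answer: 37


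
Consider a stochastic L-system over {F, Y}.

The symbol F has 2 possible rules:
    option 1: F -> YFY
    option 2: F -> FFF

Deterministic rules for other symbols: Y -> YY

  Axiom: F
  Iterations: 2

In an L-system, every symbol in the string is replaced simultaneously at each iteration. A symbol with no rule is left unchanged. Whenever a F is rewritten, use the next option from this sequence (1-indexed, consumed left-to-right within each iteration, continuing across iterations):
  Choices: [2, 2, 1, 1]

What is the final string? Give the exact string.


Answer: FFFYFYYFY

Derivation:
Step 0: F
Step 1: FFF  (used choices [2])
Step 2: FFFYFYYFY  (used choices [2, 1, 1])


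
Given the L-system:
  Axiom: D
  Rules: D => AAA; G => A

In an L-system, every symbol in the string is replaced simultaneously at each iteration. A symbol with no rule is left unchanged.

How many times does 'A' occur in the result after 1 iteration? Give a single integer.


Step 0: D  (0 'A')
Step 1: AAA  (3 'A')

Answer: 3


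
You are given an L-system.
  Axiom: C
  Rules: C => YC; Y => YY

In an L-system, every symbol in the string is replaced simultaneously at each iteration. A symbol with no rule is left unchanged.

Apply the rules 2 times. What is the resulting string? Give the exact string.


Step 0: C
Step 1: YC
Step 2: YYYC

Answer: YYYC


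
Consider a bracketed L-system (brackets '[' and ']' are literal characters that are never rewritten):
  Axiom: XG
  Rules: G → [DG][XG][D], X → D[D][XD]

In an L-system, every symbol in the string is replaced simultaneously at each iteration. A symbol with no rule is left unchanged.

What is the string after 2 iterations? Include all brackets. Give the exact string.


Step 0: XG
Step 1: D[D][XD][DG][XG][D]
Step 2: D[D][D[D][XD]D][D[DG][XG][D]][D[D][XD][DG][XG][D]][D]

Answer: D[D][D[D][XD]D][D[DG][XG][D]][D[D][XD][DG][XG][D]][D]


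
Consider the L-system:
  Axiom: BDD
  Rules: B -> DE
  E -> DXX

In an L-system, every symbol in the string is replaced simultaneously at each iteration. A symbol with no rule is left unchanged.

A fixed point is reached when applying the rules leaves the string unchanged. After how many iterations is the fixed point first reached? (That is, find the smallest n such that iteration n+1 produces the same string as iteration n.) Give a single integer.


Step 0: BDD
Step 1: DEDD
Step 2: DDXXDD
Step 3: DDXXDD  (unchanged — fixed point at step 2)

Answer: 2


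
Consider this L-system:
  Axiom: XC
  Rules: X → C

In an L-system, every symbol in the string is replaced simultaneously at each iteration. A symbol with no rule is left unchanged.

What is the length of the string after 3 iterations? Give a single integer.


Step 0: length = 2
Step 1: length = 2
Step 2: length = 2
Step 3: length = 2

Answer: 2


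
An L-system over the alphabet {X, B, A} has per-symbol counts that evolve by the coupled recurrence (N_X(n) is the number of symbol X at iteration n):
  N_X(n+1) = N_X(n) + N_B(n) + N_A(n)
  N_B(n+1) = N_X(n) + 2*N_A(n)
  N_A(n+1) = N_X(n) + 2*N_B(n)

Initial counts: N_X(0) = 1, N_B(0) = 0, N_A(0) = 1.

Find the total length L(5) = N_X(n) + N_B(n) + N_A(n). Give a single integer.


Answer: 486

Derivation:
Step 0: N_X=1, N_B=0, N_A=1, L=2
Step 1: N_X=2, N_B=3, N_A=1, L=6
Step 2: N_X=6, N_B=4, N_A=8, L=18
Step 3: N_X=18, N_B=22, N_A=14, L=54
Step 4: N_X=54, N_B=46, N_A=62, L=162
Step 5: N_X=162, N_B=178, N_A=146, L=486


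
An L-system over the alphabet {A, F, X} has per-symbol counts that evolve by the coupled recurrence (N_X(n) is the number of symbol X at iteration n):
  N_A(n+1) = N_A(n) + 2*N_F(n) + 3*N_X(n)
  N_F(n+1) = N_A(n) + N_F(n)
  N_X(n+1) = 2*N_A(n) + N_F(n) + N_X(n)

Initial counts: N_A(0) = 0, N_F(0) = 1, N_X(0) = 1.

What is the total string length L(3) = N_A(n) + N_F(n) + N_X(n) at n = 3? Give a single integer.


Step 0: N_A=0, N_F=1, N_X=1, L=2
Step 1: N_A=5, N_F=1, N_X=2, L=8
Step 2: N_A=13, N_F=6, N_X=13, L=32
Step 3: N_A=64, N_F=19, N_X=45, L=128

Answer: 128


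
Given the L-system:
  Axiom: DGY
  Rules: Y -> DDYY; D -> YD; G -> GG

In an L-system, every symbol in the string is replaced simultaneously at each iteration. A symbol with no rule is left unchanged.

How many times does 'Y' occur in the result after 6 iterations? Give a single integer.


Answer: 729

Derivation:
Final string: DDYYYDDDYYYDYDYDDDYYDDYYYDYDDDYYDDYYYDYDDDYYDDYYDDYYYDDDYYYDDDYYYDYDYDDDYYDDYYYDYDDDYYDDYYYDYDDDYYDDYYDDYYYDYDYDDDYYDDYYDDYYYDYDYDDDYYDDYYDDYYYDDDYYYDDDYYYDYDYDDDYYDDYYYDYDDDYYDDYYDDYYYDDDYYYDYDYDDDYYDDYYYDYDDDYYDDYYYDYDDDYYDDYYDDYYYDYDYDDDYYDDYYDDYYYDDDYYYDDDYYYDYDYDDDYYDDYYYDYDDDYYDDYYDDYYYDDDYYYDYDYDDDYYDDYYYDYDDDYYDDYYYDYDDDYYDDYYDDYYYDYDYDDDYYDDYYDDYYYDDDYYYDDDYYYDYDYDDDYYDDYYYDYDDDYYDDYYDDYYYDDDYYYDYDYDDDYYDDYYYDYDDDYYDDYYDDYYYDDDYYYDYDYDDDYYDDYYYDYDDDYYDDYYYDYDDDYYDDYYDDYYYDGGGGGGGGGGGGGGGGGGGGGGGGGGGGGGGGGGGGGGGGGGGGGGGGGGGGGGGGGGGGGGGGYDYDDDYYDDYYDDYYYDYDYDDDYYDDYYDDYYYDDDYYYDDDYYYDYDYDDDYYDDYYYDYDDDYYDDYYDDYYYDDDYYYDYDYDDDYYDDYYYDYDDDYYDDYYDDYYYDDDYYYDYDYDDDYYDDYYYDYDDDYYDDYYYDYDDDYYDDYYDDYYYDYDYDDDYYDDYYDDYYYDYDYDDDYYDDYYDDYYYDDDYYYDDDYYYDYDYDDDYYDDYYYDYDDDYYDDYYDDYYYDDDYYYDYDYDDDYYDDYYYDYDDDYYDDYYDDYYYDDDYYYDYDYDDDYYDDYYYDYDDDYYDDYYYDYDDDYYDDYYDDYYYDDDYYYDDDYYYDYDYDDDYYDDYYYDYDDDYYDDYYYDYDDDYYDDYYDDYYYDDDYYYDDDYYYDYDYDDDYYDDYYYDYDDDYYDDYYYDYDDDYYDDYYDDYYYDYDYDDDYYDDYYDDYYYDYDYDDDYYDDYYDDYYYDDDYYYDDDYYYDYDYDDDYYDDYYYDYDDDYYDDYYDDYYYDDDYYYDYDYDDDYYDDYYYDYDDDYYDDYYYDYDDDYYDDYYDDYYYDYDYDDDYYDDYYDDYYYDDDYYYDDDYYYDYDYDDDYYDDYYYDYDDDYYDDYYDDYYYDDDYYYDYDYDDDYYDDYYYDYDDDYYDDYYDDYYYDDDYYYDYDYDDDYYDDYYYDYDDDYYDDYYYDYDDDYYDDYYDDYYYDDDYYYDDDYYYDYDYDDDYYDDYYYDYDDDYYDDYYYDYDDDYYDDYYDDYYYDYDYDDDYYDDYYDDYYYDYDYDDDYYDDYYDDYYYDDDYYYDDDYYYDYDYDDDYYDDYYYDYDDDYYDDYYDDYYYDDDYYYDYDYDDDYYDDYYYDYDDDYYDDYYYDYDDDYYDDYYDDYYYDYDYDDDYYDDYYDDYYYDDDYYYDDDYYYDYDYDDDYYDDYYYDYDDDYYDDYYDDYYYDDDYYYDYDYDDDYYDDYYYDYDDDYYDDYY
Count of 'Y': 729


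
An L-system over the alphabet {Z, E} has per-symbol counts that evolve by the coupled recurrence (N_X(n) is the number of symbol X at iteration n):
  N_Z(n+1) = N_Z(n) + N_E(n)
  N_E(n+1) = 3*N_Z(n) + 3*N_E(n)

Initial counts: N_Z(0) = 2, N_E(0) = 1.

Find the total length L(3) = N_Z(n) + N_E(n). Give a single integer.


Step 0: N_Z=2, N_E=1, L=3
Step 1: N_Z=3, N_E=9, L=12
Step 2: N_Z=12, N_E=36, L=48
Step 3: N_Z=48, N_E=144, L=192

Answer: 192


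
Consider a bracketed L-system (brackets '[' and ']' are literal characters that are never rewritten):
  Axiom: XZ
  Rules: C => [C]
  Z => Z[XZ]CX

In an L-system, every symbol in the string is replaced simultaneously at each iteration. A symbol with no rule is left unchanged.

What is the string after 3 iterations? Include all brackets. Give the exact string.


Step 0: XZ
Step 1: XZ[XZ]CX
Step 2: XZ[XZ]CX[XZ[XZ]CX][C]X
Step 3: XZ[XZ]CX[XZ[XZ]CX][C]X[XZ[XZ]CX[XZ[XZ]CX][C]X][[C]]X

Answer: XZ[XZ]CX[XZ[XZ]CX][C]X[XZ[XZ]CX[XZ[XZ]CX][C]X][[C]]X


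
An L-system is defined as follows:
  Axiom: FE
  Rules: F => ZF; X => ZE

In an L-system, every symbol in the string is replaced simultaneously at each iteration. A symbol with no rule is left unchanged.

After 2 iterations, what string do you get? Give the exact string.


Answer: ZZFE

Derivation:
Step 0: FE
Step 1: ZFE
Step 2: ZZFE


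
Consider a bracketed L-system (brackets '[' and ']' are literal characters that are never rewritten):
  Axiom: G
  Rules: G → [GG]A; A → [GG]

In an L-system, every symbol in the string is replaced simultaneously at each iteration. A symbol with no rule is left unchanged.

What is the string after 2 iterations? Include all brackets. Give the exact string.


Answer: [[GG]A[GG]A][GG]

Derivation:
Step 0: G
Step 1: [GG]A
Step 2: [[GG]A[GG]A][GG]


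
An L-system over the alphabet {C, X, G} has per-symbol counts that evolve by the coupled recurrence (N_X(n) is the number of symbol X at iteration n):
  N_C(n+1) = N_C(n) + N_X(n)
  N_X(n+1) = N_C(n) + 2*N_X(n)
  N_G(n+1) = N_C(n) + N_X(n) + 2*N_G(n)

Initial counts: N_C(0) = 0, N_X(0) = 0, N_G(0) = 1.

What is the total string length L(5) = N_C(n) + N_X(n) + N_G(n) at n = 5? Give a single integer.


Answer: 32

Derivation:
Step 0: N_C=0, N_X=0, N_G=1, L=1
Step 1: N_C=0, N_X=0, N_G=2, L=2
Step 2: N_C=0, N_X=0, N_G=4, L=4
Step 3: N_C=0, N_X=0, N_G=8, L=8
Step 4: N_C=0, N_X=0, N_G=16, L=16
Step 5: N_C=0, N_X=0, N_G=32, L=32


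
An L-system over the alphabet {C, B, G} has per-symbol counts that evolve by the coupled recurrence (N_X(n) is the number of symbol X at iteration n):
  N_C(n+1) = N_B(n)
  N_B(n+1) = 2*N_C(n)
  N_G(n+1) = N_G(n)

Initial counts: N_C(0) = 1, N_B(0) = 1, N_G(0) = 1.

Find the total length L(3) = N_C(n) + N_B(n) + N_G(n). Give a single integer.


Answer: 7

Derivation:
Step 0: N_C=1, N_B=1, N_G=1, L=3
Step 1: N_C=1, N_B=2, N_G=1, L=4
Step 2: N_C=2, N_B=2, N_G=1, L=5
Step 3: N_C=2, N_B=4, N_G=1, L=7


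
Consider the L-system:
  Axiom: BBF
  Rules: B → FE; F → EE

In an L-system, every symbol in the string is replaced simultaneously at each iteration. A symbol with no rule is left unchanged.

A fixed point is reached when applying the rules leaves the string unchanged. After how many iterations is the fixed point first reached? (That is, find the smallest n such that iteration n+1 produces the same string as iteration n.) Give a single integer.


Step 0: BBF
Step 1: FEFEEE
Step 2: EEEEEEEE
Step 3: EEEEEEEE  (unchanged — fixed point at step 2)

Answer: 2


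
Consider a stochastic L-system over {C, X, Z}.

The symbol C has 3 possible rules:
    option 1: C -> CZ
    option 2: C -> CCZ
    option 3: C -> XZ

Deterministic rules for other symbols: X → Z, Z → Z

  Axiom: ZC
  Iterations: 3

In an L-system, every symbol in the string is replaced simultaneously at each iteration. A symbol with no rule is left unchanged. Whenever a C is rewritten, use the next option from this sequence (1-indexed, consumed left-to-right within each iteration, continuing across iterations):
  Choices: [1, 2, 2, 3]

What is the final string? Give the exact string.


Answer: ZCCZXZZZ

Derivation:
Step 0: ZC
Step 1: ZCZ  (used choices [1])
Step 2: ZCCZZ  (used choices [2])
Step 3: ZCCZXZZZ  (used choices [2, 3])


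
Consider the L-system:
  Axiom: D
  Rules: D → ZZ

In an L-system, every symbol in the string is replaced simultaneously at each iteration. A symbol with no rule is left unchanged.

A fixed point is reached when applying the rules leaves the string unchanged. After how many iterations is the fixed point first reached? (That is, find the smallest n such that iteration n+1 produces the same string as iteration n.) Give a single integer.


Answer: 1

Derivation:
Step 0: D
Step 1: ZZ
Step 2: ZZ  (unchanged — fixed point at step 1)


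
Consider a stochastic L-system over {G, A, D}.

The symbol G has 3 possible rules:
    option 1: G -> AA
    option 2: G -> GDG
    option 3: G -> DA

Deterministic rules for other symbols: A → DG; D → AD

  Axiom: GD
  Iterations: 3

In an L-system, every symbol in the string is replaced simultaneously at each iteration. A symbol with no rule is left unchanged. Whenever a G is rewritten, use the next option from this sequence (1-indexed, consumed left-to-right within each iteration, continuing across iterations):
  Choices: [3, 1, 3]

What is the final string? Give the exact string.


Answer: DGADADAAADDADGAD

Derivation:
Step 0: GD
Step 1: DAAD  (used choices [3])
Step 2: ADDGDGAD  (used choices [])
Step 3: DGADADAAADDADGAD  (used choices [1, 3])


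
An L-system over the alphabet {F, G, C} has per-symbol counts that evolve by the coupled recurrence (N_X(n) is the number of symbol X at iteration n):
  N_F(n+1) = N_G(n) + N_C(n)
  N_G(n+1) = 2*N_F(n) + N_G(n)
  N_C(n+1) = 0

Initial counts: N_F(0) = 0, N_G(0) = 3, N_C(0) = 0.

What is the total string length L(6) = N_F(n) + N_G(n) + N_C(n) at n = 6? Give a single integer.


Step 0: N_F=0, N_G=3, N_C=0, L=3
Step 1: N_F=3, N_G=3, N_C=0, L=6
Step 2: N_F=3, N_G=9, N_C=0, L=12
Step 3: N_F=9, N_G=15, N_C=0, L=24
Step 4: N_F=15, N_G=33, N_C=0, L=48
Step 5: N_F=33, N_G=63, N_C=0, L=96
Step 6: N_F=63, N_G=129, N_C=0, L=192

Answer: 192


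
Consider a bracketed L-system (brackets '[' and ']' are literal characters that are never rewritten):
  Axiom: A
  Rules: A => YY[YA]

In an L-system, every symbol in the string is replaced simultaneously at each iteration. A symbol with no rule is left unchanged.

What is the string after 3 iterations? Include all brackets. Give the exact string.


Answer: YY[YYY[YYY[YA]]]

Derivation:
Step 0: A
Step 1: YY[YA]
Step 2: YY[YYY[YA]]
Step 3: YY[YYY[YYY[YA]]]


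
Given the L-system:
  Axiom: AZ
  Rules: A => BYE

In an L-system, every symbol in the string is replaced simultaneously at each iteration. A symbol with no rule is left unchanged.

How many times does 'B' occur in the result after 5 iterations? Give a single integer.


Step 0: AZ  (0 'B')
Step 1: BYEZ  (1 'B')
Step 2: BYEZ  (1 'B')
Step 3: BYEZ  (1 'B')
Step 4: BYEZ  (1 'B')
Step 5: BYEZ  (1 'B')

Answer: 1


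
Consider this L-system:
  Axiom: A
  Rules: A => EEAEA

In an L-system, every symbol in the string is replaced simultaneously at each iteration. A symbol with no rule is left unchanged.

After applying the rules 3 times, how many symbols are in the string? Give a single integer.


Step 0: length = 1
Step 1: length = 5
Step 2: length = 13
Step 3: length = 29

Answer: 29


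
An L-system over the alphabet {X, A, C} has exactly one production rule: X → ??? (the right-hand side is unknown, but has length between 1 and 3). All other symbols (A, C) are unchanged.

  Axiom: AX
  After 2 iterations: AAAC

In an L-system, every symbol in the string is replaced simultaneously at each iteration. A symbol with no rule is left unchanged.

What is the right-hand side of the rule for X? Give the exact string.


Answer: AAC

Derivation:
Trying X → AAC:
  Step 0: AX
  Step 1: AAAC
  Step 2: AAAC
Matches the given result.


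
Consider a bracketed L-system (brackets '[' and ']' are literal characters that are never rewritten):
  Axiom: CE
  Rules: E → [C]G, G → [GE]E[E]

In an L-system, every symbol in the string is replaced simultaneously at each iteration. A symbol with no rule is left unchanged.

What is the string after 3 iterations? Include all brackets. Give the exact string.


Answer: C[C][[GE]E[E][C]G][C]G[[C]G]

Derivation:
Step 0: CE
Step 1: C[C]G
Step 2: C[C][GE]E[E]
Step 3: C[C][[GE]E[E][C]G][C]G[[C]G]


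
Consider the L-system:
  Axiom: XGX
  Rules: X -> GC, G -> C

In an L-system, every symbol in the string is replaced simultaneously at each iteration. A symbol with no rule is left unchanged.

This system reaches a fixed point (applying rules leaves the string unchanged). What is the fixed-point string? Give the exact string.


Step 0: XGX
Step 1: GCCGC
Step 2: CCCCC
Step 3: CCCCC  (unchanged — fixed point at step 2)

Answer: CCCCC


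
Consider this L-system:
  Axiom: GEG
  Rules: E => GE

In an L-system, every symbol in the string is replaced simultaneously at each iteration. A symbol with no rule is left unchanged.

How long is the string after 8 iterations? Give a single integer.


Step 0: length = 3
Step 1: length = 4
Step 2: length = 5
Step 3: length = 6
Step 4: length = 7
Step 5: length = 8
Step 6: length = 9
Step 7: length = 10
Step 8: length = 11

Answer: 11


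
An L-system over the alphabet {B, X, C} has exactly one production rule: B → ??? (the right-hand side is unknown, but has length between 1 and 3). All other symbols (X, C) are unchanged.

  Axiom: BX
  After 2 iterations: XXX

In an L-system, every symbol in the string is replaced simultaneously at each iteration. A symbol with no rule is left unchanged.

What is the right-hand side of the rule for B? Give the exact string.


Trying B → XX:
  Step 0: BX
  Step 1: XXX
  Step 2: XXX
Matches the given result.

Answer: XX


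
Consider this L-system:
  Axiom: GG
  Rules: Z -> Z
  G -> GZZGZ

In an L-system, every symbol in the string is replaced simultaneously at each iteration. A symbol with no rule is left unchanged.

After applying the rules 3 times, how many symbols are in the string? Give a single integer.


Step 0: length = 2
Step 1: length = 10
Step 2: length = 26
Step 3: length = 58

Answer: 58


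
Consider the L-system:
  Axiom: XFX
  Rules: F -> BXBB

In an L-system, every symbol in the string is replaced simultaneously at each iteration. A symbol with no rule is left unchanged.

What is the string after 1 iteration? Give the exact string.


Step 0: XFX
Step 1: XBXBBX

Answer: XBXBBX


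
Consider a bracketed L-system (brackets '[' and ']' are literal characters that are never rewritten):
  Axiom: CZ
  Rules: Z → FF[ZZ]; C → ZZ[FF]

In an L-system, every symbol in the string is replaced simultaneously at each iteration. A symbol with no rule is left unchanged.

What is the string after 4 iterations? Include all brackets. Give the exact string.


Step 0: CZ
Step 1: ZZ[FF]FF[ZZ]
Step 2: FF[ZZ]FF[ZZ][FF]FF[FF[ZZ]FF[ZZ]]
Step 3: FF[FF[ZZ]FF[ZZ]]FF[FF[ZZ]FF[ZZ]][FF]FF[FF[FF[ZZ]FF[ZZ]]FF[FF[ZZ]FF[ZZ]]]
Step 4: FF[FF[FF[ZZ]FF[ZZ]]FF[FF[ZZ]FF[ZZ]]]FF[FF[FF[ZZ]FF[ZZ]]FF[FF[ZZ]FF[ZZ]]][FF]FF[FF[FF[FF[ZZ]FF[ZZ]]FF[FF[ZZ]FF[ZZ]]]FF[FF[FF[ZZ]FF[ZZ]]FF[FF[ZZ]FF[ZZ]]]]

Answer: FF[FF[FF[ZZ]FF[ZZ]]FF[FF[ZZ]FF[ZZ]]]FF[FF[FF[ZZ]FF[ZZ]]FF[FF[ZZ]FF[ZZ]]][FF]FF[FF[FF[FF[ZZ]FF[ZZ]]FF[FF[ZZ]FF[ZZ]]]FF[FF[FF[ZZ]FF[ZZ]]FF[FF[ZZ]FF[ZZ]]]]


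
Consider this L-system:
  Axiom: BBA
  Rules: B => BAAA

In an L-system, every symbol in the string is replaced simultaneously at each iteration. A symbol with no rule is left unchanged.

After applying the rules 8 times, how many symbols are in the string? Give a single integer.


Answer: 51

Derivation:
Step 0: length = 3
Step 1: length = 9
Step 2: length = 15
Step 3: length = 21
Step 4: length = 27
Step 5: length = 33
Step 6: length = 39
Step 7: length = 45
Step 8: length = 51


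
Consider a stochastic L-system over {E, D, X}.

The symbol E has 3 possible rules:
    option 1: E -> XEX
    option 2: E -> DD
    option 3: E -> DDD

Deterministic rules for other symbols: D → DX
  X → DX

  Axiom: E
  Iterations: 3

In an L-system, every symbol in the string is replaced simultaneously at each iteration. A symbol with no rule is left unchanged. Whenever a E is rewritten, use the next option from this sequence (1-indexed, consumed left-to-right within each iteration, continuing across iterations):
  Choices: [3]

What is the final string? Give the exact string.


Answer: DXDXDXDXDXDX

Derivation:
Step 0: E
Step 1: DDD  (used choices [3])
Step 2: DXDXDX  (used choices [])
Step 3: DXDXDXDXDXDX  (used choices [])


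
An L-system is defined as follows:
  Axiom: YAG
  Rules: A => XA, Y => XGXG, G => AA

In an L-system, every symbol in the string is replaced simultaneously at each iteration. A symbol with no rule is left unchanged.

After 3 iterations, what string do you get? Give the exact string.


Step 0: YAG
Step 1: XGXGXAAA
Step 2: XAAXAAXXAXAXA
Step 3: XXAXAXXAXAXXXAXXAXXA

Answer: XXAXAXXAXAXXXAXXAXXA


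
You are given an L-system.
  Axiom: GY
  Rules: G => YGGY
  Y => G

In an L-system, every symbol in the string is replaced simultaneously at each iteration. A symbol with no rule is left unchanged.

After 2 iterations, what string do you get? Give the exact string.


Answer: GYGGYYGGYGYGGY

Derivation:
Step 0: GY
Step 1: YGGYG
Step 2: GYGGYYGGYGYGGY


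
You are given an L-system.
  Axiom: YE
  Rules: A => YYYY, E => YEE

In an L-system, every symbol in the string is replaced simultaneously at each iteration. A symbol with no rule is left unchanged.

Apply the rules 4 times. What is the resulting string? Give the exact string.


Step 0: YE
Step 1: YYEE
Step 2: YYYEEYEE
Step 3: YYYYEEYEEYYEEYEE
Step 4: YYYYYEEYEEYYEEYEEYYYEEYEEYYEEYEE

Answer: YYYYYEEYEEYYEEYEEYYYEEYEEYYEEYEE


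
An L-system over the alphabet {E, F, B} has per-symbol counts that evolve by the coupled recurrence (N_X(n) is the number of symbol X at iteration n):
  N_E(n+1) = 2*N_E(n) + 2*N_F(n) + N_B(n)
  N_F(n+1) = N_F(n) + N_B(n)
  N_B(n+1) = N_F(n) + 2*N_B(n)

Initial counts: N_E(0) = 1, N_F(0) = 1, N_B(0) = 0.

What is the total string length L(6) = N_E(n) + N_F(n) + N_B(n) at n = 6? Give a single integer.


Step 0: N_E=1, N_F=1, N_B=0, L=2
Step 1: N_E=4, N_F=1, N_B=1, L=6
Step 2: N_E=11, N_F=2, N_B=3, L=16
Step 3: N_E=29, N_F=5, N_B=8, L=42
Step 4: N_E=76, N_F=13, N_B=21, L=110
Step 5: N_E=199, N_F=34, N_B=55, L=288
Step 6: N_E=521, N_F=89, N_B=144, L=754

Answer: 754


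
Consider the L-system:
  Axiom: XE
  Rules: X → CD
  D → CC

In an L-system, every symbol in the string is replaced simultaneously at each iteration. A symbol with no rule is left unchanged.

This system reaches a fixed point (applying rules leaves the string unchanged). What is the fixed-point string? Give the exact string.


Step 0: XE
Step 1: CDE
Step 2: CCCE
Step 3: CCCE  (unchanged — fixed point at step 2)

Answer: CCCE


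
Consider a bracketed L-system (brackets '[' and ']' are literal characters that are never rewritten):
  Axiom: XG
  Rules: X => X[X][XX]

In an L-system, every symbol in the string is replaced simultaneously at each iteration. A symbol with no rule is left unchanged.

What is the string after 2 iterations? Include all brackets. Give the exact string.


Answer: X[X][XX][X[X][XX]][X[X][XX]X[X][XX]]G

Derivation:
Step 0: XG
Step 1: X[X][XX]G
Step 2: X[X][XX][X[X][XX]][X[X][XX]X[X][XX]]G


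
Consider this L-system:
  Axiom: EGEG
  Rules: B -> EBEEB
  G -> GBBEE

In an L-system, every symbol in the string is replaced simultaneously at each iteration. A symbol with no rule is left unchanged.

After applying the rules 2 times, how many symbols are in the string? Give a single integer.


Step 0: length = 4
Step 1: length = 12
Step 2: length = 36

Answer: 36


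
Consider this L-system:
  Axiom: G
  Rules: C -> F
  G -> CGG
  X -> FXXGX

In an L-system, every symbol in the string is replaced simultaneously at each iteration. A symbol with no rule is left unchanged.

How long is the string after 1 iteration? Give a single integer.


Answer: 3

Derivation:
Step 0: length = 1
Step 1: length = 3


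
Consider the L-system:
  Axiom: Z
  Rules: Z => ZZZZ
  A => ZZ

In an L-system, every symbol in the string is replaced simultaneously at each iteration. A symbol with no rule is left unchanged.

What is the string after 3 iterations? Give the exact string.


Answer: ZZZZZZZZZZZZZZZZZZZZZZZZZZZZZZZZZZZZZZZZZZZZZZZZZZZZZZZZZZZZZZZZ

Derivation:
Step 0: Z
Step 1: ZZZZ
Step 2: ZZZZZZZZZZZZZZZZ
Step 3: ZZZZZZZZZZZZZZZZZZZZZZZZZZZZZZZZZZZZZZZZZZZZZZZZZZZZZZZZZZZZZZZZ


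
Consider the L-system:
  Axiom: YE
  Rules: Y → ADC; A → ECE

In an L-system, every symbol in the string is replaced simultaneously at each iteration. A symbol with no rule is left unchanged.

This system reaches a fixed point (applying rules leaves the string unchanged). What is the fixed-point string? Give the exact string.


Step 0: YE
Step 1: ADCE
Step 2: ECEDCE
Step 3: ECEDCE  (unchanged — fixed point at step 2)

Answer: ECEDCE


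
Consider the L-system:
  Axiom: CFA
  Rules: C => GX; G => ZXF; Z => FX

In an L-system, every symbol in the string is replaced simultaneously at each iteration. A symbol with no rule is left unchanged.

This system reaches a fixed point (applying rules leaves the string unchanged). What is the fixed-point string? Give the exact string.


Answer: FXXFXFA

Derivation:
Step 0: CFA
Step 1: GXFA
Step 2: ZXFXFA
Step 3: FXXFXFA
Step 4: FXXFXFA  (unchanged — fixed point at step 3)


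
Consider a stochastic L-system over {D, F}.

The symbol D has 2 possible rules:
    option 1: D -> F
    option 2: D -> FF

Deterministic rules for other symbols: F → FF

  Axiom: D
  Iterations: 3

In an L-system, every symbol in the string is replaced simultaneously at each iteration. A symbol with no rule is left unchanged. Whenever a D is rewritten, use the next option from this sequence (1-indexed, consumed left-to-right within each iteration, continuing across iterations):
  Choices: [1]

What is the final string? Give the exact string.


Answer: FFFF

Derivation:
Step 0: D
Step 1: F  (used choices [1])
Step 2: FF  (used choices [])
Step 3: FFFF  (used choices [])


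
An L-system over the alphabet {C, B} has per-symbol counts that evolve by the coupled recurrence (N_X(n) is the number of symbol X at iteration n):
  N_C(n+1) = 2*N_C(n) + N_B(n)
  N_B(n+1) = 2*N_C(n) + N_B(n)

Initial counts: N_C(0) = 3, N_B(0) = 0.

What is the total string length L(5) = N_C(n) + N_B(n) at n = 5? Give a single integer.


Answer: 972

Derivation:
Step 0: N_C=3, N_B=0, L=3
Step 1: N_C=6, N_B=6, L=12
Step 2: N_C=18, N_B=18, L=36
Step 3: N_C=54, N_B=54, L=108
Step 4: N_C=162, N_B=162, L=324
Step 5: N_C=486, N_B=486, L=972


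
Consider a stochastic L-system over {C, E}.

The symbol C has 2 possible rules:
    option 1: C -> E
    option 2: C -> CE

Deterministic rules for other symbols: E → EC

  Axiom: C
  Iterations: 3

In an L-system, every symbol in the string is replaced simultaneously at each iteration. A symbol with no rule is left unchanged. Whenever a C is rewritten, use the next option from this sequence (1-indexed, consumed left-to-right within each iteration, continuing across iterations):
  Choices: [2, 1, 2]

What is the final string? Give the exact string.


Answer: ECECCE

Derivation:
Step 0: C
Step 1: CE  (used choices [2])
Step 2: EEC  (used choices [1])
Step 3: ECECCE  (used choices [2])


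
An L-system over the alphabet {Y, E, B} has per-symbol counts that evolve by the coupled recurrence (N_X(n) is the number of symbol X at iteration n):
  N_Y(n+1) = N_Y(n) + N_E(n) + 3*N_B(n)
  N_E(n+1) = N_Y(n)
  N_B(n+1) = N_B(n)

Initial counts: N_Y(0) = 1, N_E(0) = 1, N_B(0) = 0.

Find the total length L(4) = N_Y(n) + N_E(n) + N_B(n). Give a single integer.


Step 0: N_Y=1, N_E=1, N_B=0, L=2
Step 1: N_Y=2, N_E=1, N_B=0, L=3
Step 2: N_Y=3, N_E=2, N_B=0, L=5
Step 3: N_Y=5, N_E=3, N_B=0, L=8
Step 4: N_Y=8, N_E=5, N_B=0, L=13

Answer: 13


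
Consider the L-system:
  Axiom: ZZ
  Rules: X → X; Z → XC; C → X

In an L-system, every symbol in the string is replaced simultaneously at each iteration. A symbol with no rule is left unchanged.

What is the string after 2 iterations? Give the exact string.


Step 0: ZZ
Step 1: XCXC
Step 2: XXXX

Answer: XXXX


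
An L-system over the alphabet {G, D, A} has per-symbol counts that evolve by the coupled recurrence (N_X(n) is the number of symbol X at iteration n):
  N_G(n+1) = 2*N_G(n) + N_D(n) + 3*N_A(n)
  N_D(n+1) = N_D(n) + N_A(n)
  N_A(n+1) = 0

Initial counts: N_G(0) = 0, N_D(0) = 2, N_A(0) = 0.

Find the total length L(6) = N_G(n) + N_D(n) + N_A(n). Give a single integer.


Answer: 128

Derivation:
Step 0: N_G=0, N_D=2, N_A=0, L=2
Step 1: N_G=2, N_D=2, N_A=0, L=4
Step 2: N_G=6, N_D=2, N_A=0, L=8
Step 3: N_G=14, N_D=2, N_A=0, L=16
Step 4: N_G=30, N_D=2, N_A=0, L=32
Step 5: N_G=62, N_D=2, N_A=0, L=64
Step 6: N_G=126, N_D=2, N_A=0, L=128


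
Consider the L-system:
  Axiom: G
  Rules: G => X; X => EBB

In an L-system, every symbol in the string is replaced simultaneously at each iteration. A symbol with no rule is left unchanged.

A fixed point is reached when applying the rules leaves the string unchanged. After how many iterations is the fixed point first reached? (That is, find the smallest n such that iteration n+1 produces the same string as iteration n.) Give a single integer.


Step 0: G
Step 1: X
Step 2: EBB
Step 3: EBB  (unchanged — fixed point at step 2)

Answer: 2


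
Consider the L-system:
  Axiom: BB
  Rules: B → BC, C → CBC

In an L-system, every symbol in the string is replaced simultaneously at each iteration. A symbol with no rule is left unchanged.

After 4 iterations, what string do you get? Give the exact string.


Step 0: BB
Step 1: BCBC
Step 2: BCCBCBCCBC
Step 3: BCCBCCBCBCCBCBCCBCCBCBCCBC
Step 4: BCCBCCBCBCCBCCBCBCCBCBCCBCCBCBCCBCBCCBCCBCBCCBCCBCBCCBCBCCBCCBCBCCBC

Answer: BCCBCCBCBCCBCCBCBCCBCBCCBCCBCBCCBCBCCBCCBCBCCBCCBCBCCBCBCCBCCBCBCCBC


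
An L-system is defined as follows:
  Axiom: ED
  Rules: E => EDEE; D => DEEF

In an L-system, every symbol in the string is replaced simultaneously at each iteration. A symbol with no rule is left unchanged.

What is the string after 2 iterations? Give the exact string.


Step 0: ED
Step 1: EDEEDEEF
Step 2: EDEEDEEFEDEEEDEEDEEFEDEEEDEEF

Answer: EDEEDEEFEDEEEDEEDEEFEDEEEDEEF


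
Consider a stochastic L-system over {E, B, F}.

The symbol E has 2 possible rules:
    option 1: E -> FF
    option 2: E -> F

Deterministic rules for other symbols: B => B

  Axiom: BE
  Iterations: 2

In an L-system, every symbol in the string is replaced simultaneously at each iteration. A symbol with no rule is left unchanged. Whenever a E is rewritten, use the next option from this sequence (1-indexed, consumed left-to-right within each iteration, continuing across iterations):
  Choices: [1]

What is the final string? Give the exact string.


Answer: BFF

Derivation:
Step 0: BE
Step 1: BFF  (used choices [1])
Step 2: BFF  (used choices [])


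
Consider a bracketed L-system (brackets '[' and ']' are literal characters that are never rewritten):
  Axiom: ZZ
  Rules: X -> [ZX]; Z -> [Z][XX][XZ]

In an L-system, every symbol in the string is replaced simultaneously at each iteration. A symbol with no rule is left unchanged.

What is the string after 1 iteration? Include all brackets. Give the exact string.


Step 0: ZZ
Step 1: [Z][XX][XZ][Z][XX][XZ]

Answer: [Z][XX][XZ][Z][XX][XZ]


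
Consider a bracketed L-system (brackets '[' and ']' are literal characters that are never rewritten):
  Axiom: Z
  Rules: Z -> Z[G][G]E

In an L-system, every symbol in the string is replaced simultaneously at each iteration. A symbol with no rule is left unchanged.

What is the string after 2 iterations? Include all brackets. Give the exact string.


Answer: Z[G][G]E[G][G]E

Derivation:
Step 0: Z
Step 1: Z[G][G]E
Step 2: Z[G][G]E[G][G]E


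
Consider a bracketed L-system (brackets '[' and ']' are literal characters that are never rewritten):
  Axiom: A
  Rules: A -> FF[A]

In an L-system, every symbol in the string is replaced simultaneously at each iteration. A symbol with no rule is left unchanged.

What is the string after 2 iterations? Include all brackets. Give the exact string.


Step 0: A
Step 1: FF[A]
Step 2: FF[FF[A]]

Answer: FF[FF[A]]


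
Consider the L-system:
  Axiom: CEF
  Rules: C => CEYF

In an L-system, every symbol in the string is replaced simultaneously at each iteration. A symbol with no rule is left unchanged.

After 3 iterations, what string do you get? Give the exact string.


Answer: CEYFEYFEYFEF

Derivation:
Step 0: CEF
Step 1: CEYFEF
Step 2: CEYFEYFEF
Step 3: CEYFEYFEYFEF


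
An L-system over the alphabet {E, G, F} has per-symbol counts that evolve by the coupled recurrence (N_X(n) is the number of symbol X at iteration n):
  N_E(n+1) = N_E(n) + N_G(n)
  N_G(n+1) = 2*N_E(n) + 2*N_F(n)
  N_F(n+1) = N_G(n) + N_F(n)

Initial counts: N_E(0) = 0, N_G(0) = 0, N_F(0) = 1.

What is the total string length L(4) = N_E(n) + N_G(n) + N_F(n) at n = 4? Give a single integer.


Step 0: N_E=0, N_G=0, N_F=1, L=1
Step 1: N_E=0, N_G=2, N_F=1, L=3
Step 2: N_E=2, N_G=2, N_F=3, L=7
Step 3: N_E=4, N_G=10, N_F=5, L=19
Step 4: N_E=14, N_G=18, N_F=15, L=47

Answer: 47


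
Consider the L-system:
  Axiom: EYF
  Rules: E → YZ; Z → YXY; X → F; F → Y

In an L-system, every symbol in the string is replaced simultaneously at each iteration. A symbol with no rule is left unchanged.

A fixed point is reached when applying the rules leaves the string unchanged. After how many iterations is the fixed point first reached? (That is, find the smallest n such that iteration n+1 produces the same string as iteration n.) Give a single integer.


Answer: 4

Derivation:
Step 0: EYF
Step 1: YZYY
Step 2: YYXYYY
Step 3: YYFYYY
Step 4: YYYYYY
Step 5: YYYYYY  (unchanged — fixed point at step 4)


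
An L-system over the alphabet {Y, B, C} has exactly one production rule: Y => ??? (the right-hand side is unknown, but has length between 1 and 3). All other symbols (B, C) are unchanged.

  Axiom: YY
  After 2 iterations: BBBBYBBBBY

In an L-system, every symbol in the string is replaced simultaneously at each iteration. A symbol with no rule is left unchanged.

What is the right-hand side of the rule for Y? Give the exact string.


Trying Y => BBY:
  Step 0: YY
  Step 1: BBYBBY
  Step 2: BBBBYBBBBY
Matches the given result.

Answer: BBY


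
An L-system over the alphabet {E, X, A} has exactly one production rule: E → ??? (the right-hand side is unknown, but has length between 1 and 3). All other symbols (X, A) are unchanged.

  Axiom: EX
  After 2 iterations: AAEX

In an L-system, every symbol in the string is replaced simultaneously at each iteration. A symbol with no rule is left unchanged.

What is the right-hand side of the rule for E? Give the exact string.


Answer: AE

Derivation:
Trying E → AE:
  Step 0: EX
  Step 1: AEX
  Step 2: AAEX
Matches the given result.


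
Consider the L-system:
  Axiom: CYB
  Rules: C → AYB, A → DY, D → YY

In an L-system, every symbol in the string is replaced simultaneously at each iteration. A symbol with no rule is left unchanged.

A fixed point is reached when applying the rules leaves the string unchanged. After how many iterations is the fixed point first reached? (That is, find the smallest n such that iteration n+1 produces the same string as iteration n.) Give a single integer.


Step 0: CYB
Step 1: AYBYB
Step 2: DYYBYB
Step 3: YYYYBYB
Step 4: YYYYBYB  (unchanged — fixed point at step 3)

Answer: 3


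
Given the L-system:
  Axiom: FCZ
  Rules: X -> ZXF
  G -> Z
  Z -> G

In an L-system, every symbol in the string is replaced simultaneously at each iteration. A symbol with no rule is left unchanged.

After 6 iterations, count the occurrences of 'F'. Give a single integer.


Answer: 1

Derivation:
Step 0: FCZ  (1 'F')
Step 1: FCG  (1 'F')
Step 2: FCZ  (1 'F')
Step 3: FCG  (1 'F')
Step 4: FCZ  (1 'F')
Step 5: FCG  (1 'F')
Step 6: FCZ  (1 'F')


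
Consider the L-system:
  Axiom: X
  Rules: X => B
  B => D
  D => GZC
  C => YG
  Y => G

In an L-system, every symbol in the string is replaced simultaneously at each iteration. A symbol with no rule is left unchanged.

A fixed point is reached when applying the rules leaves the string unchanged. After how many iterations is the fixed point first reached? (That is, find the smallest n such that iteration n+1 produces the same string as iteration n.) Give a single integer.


Answer: 5

Derivation:
Step 0: X
Step 1: B
Step 2: D
Step 3: GZC
Step 4: GZYG
Step 5: GZGG
Step 6: GZGG  (unchanged — fixed point at step 5)


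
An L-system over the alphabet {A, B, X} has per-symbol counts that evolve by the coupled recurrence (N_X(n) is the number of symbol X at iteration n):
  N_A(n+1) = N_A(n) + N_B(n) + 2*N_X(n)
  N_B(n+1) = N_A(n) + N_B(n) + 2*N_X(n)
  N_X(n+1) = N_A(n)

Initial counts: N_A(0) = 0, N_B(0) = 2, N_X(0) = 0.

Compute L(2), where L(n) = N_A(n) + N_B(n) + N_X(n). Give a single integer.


Answer: 10

Derivation:
Step 0: N_A=0, N_B=2, N_X=0, L=2
Step 1: N_A=2, N_B=2, N_X=0, L=4
Step 2: N_A=4, N_B=4, N_X=2, L=10


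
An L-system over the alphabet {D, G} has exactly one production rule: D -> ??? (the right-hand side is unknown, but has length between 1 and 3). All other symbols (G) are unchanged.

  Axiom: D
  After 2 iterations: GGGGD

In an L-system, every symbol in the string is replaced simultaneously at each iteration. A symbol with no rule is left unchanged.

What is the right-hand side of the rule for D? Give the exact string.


Trying D -> GGD:
  Step 0: D
  Step 1: GGD
  Step 2: GGGGD
Matches the given result.

Answer: GGD
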